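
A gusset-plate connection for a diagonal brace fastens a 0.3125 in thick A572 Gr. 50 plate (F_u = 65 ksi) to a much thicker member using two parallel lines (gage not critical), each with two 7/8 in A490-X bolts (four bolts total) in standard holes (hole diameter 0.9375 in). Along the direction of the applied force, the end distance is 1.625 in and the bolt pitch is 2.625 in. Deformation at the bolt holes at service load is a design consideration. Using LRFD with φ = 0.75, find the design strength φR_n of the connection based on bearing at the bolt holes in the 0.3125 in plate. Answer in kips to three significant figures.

Per bolt r_n = 1.2 l_c t F_u ≤ 2.4 d t F_u; upper limit = 2.4 × 0.875 × 0.3125 × 65 = 42.66 kips.
Edge bolt: l_c = 1.625 − 0.9375/2 = 1.156 in → 1.2 × 1.156 × 0.3125 × 65 = 28.18 → r_n = 28.18 kips.
Interior bolts: l_c = 2.625 − 0.9375 = 1.688 in → 1.2 × 1.688 × 0.3125 × 65 = 41.13 → r_n = 41.13 kips.
R_n = 2 × 28.18 + 2 × 41.13 = 138.6 kips.
Design strength φR_n = 0.75 × 138.6 = 104 kips.

104 kips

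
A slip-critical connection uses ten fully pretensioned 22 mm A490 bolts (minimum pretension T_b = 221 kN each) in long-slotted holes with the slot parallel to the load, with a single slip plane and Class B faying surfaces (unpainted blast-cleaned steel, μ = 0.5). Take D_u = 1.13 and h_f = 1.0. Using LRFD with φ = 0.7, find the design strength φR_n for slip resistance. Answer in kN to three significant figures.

874 kN

R_n = μ · D_u · h_f · T_b · n_s · n_b = 0.5 × 1.13 × 1.0 × 221 × 1 × 10 = 1249 kN.
Design strength φR_n = 0.7 × 1249 = 874 kN.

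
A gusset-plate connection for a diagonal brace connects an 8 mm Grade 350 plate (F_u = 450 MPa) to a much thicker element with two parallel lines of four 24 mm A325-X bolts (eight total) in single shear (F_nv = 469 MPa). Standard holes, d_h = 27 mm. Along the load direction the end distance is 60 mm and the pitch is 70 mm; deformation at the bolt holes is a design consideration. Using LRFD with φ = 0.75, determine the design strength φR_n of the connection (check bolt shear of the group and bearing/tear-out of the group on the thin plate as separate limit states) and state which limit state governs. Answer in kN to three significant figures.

Bolt shear: A_b = π·24²/4 = 452.4 mm²; R_n = 469 × 452.4 × 8 × 1 / 1000 = 1697 kN → 0.75 × 1697 = 1270 kN.
Bearing (1.2 l_c t F_u ≤ 2.4 d t F_u): upper limit = 2.4·24·8·450 / 1000 = 207.4 kN.
  Edge l_c = 60 − 27/2 = 46.5 → r_n = 200.9 kN; interior l_c = 70 − 27 = 43 → r_n = 185.8 kN.
  R_n,bearing = 2·200.9 + 6·185.8 = 1516 kN → 0.75 × 1516 = 1140 kN.
Bearing governs: 1140 kN.

1140 kN (bearing governs)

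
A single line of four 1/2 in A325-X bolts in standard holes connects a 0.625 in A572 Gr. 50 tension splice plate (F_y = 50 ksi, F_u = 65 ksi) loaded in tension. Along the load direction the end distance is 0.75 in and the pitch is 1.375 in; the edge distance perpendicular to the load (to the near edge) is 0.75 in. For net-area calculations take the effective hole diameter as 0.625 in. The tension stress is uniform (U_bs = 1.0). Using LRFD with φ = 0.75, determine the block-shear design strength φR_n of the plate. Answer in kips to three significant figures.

Shear plane L_v = 0.75 + 3·1.375 = 4.875 in; A_gv = 4.875 × 0.625 = 3.047 in².
A_nv = (4.875 − 3.5·0.625) × 0.625 = 1.68 in².
A_nt = (0.75 − 0.5·0.625) × 0.625 = 0.2734 in².
0.6 F_u A_nv = 65.51 kips; 0.6 F_y A_gv = 91.41 kips → shear rupture governs the shear term.
R_n = 65.51 + 1.0 × 65 × 0.2734 = 83.28 kips.
Design strength φR_n = 0.75 × 83.28 = 62.5 kips.

62.5 kips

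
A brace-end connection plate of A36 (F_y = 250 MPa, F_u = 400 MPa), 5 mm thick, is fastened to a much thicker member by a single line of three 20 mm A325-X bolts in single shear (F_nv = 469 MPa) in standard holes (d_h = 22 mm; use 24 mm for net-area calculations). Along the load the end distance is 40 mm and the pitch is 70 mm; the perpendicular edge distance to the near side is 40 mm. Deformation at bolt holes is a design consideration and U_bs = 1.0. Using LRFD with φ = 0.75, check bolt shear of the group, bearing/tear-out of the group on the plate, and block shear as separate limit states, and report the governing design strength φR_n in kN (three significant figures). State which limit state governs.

143 kN (block shear governs)

Bolt shear: A_b = π·20²/4 = 314.2 mm²; R_n = 469 × 314.2 × 3 × 1 / 1000 = 442 kN → 0.75 × 442 = 332 kN.
Bearing: edge l_c = 29, r_n = 69.6 kN; interior l_c = 48, r_n = 96 kN; R_n = 69.6 + 2·96 = 261.6 kN → 196 kN.
Block shear: A_gv = 900, A_nv = 600, A_nt = 140 mm²; R_n = min(0.6F_uA_nv, 0.6F_yA_gv) + U_bs·F_u·A_nt = 191 kN → 143 kN.
Block shear governs: 143 kN.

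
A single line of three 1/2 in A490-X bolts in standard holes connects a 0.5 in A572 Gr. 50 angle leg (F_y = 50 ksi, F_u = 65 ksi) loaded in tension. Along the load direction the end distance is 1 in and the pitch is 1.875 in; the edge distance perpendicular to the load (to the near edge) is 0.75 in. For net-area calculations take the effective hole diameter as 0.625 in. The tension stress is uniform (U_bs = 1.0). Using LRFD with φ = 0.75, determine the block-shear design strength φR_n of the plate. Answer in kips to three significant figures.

Shear plane L_v = 1 + 2·1.875 = 4.75 in; A_gv = 4.75 × 0.5 = 2.375 in².
A_nv = (4.75 − 2.5·0.625) × 0.5 = 1.594 in².
A_nt = (0.75 − 0.5·0.625) × 0.5 = 0.2188 in².
0.6 F_u A_nv = 62.16 kips; 0.6 F_y A_gv = 71.25 kips → shear rupture governs the shear term.
R_n = 62.16 + 1.0 × 65 × 0.2188 = 76.38 kips.
Design strength φR_n = 0.75 × 76.38 = 57.3 kips.

57.3 kips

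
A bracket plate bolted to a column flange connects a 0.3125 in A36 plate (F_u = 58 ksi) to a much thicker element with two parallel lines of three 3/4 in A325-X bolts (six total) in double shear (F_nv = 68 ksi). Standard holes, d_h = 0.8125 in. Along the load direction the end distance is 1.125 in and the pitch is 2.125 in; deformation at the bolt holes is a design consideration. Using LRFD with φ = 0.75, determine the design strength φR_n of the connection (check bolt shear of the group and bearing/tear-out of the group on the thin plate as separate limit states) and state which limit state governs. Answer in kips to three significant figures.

109 kips (bearing governs)

Bolt shear: A_b = π·0.75²/4 = 0.4418 in²; R_n = 68 × 0.4418 × 6 × 2 = 360.5 kips → 0.75 × 360.5 = 270 kips.
Bearing (1.2 l_c t F_u ≤ 2.4 d t F_u): upper limit = 2.4·0.75·0.3125·58 = 32.62 kips.
  Edge l_c = 1.125 − 0.8125/2 = 0.7188 → r_n = 15.63 kips; interior l_c = 2.125 − 0.8125 = 1.312 → r_n = 28.55 kips.
  R_n,bearing = 2·15.63 + 4·28.55 = 145.5 kips → 0.75 × 145.5 = 109 kips.
Bearing governs: 109 kips.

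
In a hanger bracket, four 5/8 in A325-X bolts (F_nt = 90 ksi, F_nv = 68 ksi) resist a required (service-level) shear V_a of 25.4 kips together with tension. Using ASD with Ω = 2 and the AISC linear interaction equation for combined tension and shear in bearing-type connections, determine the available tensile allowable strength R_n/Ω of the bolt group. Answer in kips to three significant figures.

38.2 kips

A_b = π·0.625²/4 = 0.3068 in²; f_rv = 25.4 / (4 × 0.3068) = 20.7 ksi.
F'_nt = 1.3 F_nt − (Ω F_nt / F_nv) f_rv = 1.3·90 − (2·90/68)·20.7 = 62.21 ksi, capped at F_nt → F'_nt = 62.21 ksi.
R_n = F'_nt · A_b · n = 62.21 × 0.3068 × 4 = 76.35 kips.
Allowable strength R_n/Ω = 76.35 / 2 = 38.2 kips.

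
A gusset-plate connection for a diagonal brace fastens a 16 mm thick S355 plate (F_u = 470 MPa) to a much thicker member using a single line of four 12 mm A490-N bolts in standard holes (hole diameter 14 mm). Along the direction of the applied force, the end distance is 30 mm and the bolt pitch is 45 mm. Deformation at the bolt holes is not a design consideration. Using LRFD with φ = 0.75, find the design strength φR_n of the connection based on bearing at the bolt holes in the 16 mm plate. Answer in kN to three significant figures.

804 kN

Per bolt r_n = 1.5 l_c t F_u ≤ 3.0 d t F_u; upper limit = 3.0 × 12 × 16 × 470 / 1000 = 270.7 kN.
Edge bolt: l_c = 30 − 14/2 = 23 mm → 1.5 × 23 × 16 × 470 / 1000 = 259.4 → r_n = 259.4 kN.
Interior bolts: l_c = 45 − 14 = 31 mm → 1.5 × 31 × 16 × 470 / 1000 = 349.7 → r_n = 270.7 kN.
R_n = 1 × 259.4 + 3 × 270.7 = 1072 kN.
Design strength φR_n = 0.75 × 1072 = 804 kN.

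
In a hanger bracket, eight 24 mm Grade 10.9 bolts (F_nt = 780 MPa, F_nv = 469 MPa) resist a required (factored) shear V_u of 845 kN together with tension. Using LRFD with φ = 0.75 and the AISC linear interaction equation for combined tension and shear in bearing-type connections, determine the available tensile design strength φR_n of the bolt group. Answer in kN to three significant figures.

1350 kN

A_b = π·24²/4 = 452.4 mm²; f_rv = 845 × 1000 / (8 × 452.4) = 233.5 MPa.
F'_nt = 1.3 F_nt − (F_nt / φF_nv) f_rv = 1.3·780 − (780/(0.75·469))·233.5 = 496.3 MPa, capped at F_nt → F'_nt = 496.3 MPa.
R_n = F'_nt · A_b · n = 496.3 × 452.4 × 8 / 1000 = 1796 kN.
Design strength φR_n = 0.75 × 1796 = 1350 kN.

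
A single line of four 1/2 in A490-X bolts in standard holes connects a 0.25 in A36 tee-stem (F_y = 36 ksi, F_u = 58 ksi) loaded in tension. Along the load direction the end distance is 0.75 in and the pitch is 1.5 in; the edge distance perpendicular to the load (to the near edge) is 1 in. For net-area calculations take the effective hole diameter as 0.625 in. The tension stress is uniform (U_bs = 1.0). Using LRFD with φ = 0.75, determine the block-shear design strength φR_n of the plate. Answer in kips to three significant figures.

27.5 kips

Shear plane L_v = 0.75 + 3·1.5 = 5.25 in; A_gv = 5.25 × 0.25 = 1.312 in².
A_nv = (5.25 − 3.5·0.625) × 0.25 = 0.7656 in².
A_nt = (1 − 0.5·0.625) × 0.25 = 0.1719 in².
0.6 F_u A_nv = 26.64 kips; 0.6 F_y A_gv = 28.35 kips → shear rupture governs the shear term.
R_n = 26.64 + 1.0 × 58 × 0.1719 = 36.61 kips.
Design strength φR_n = 0.75 × 36.61 = 27.5 kips.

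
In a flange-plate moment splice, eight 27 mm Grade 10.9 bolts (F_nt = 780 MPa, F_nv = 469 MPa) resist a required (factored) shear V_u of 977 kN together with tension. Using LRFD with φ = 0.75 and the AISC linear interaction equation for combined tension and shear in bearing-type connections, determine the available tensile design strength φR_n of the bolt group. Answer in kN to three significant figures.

1860 kN

A_b = π·27²/4 = 572.6 mm²; f_rv = 977 × 1000 / (8 × 572.6) = 213.3 MPa.
F'_nt = 1.3 F_nt − (F_nt / φF_nv) f_rv = 1.3·780 − (780/(0.75·469))·213.3 = 541 MPa, capped at F_nt → F'_nt = 541 MPa.
R_n = F'_nt · A_b · n = 541 × 572.6 × 8 / 1000 = 2478 kN.
Design strength φR_n = 0.75 × 2478 = 1860 kN.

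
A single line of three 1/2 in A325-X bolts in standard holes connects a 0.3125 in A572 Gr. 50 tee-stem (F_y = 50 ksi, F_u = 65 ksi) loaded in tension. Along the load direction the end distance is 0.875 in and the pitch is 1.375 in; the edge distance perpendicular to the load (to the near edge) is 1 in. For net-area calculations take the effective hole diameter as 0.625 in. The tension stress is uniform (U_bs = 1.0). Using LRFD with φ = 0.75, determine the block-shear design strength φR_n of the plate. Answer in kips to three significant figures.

29.3 kips

Shear plane L_v = 0.875 + 2·1.375 = 3.625 in; A_gv = 3.625 × 0.3125 = 1.133 in².
A_nv = (3.625 − 2.5·0.625) × 0.3125 = 0.6445 in².
A_nt = (1 − 0.5·0.625) × 0.3125 = 0.2148 in².
0.6 F_u A_nv = 25.14 kips; 0.6 F_y A_gv = 33.98 kips → shear rupture governs the shear term.
R_n = 25.14 + 1.0 × 65 × 0.2148 = 39.1 kips.
Design strength φR_n = 0.75 × 39.1 = 29.3 kips.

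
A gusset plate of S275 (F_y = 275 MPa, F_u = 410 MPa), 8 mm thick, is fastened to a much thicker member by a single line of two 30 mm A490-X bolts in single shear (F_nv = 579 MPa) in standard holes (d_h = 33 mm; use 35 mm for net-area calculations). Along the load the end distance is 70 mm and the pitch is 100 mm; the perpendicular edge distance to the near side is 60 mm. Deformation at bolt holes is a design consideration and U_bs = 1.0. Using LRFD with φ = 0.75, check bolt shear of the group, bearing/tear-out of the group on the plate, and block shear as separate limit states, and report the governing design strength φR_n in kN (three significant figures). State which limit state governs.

273 kN (block shear governs)

Bolt shear: A_b = π·30²/4 = 706.9 mm²; R_n = 579 × 706.9 × 2 × 1 / 1000 = 818.5 kN → 0.75 × 818.5 = 614 kN.
Bearing: edge l_c = 53.5, r_n = 210.6 kN; interior l_c = 67, r_n = 236.2 kN; R_n = 210.6 + 1·236.2 = 446.7 kN → 335 kN.
Block shear: A_gv = 1360, A_nv = 940, A_nt = 340 mm²; R_n = min(0.6F_uA_nv, 0.6F_yA_gv) + U_bs·F_u·A_nt = 363.8 kN → 273 kN.
Block shear governs: 273 kN.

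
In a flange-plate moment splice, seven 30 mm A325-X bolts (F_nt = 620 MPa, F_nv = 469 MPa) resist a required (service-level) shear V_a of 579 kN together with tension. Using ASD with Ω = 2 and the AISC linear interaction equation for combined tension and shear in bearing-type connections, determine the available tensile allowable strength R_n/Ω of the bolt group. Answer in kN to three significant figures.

A_b = π·30²/4 = 706.9 mm²; f_rv = 579 × 1000 / (7 × 706.9) = 117 MPa.
F'_nt = 1.3 F_nt − (Ω F_nt / F_nv) f_rv = 1.3·620 − (2·620/469)·117 = 496.6 MPa, capped at F_nt → F'_nt = 496.6 MPa.
R_n = F'_nt · A_b · n = 496.6 × 706.9 × 7 / 1000 = 2457 kN.
Allowable strength R_n/Ω = 2457 / 2 = 1230 kN.

1230 kN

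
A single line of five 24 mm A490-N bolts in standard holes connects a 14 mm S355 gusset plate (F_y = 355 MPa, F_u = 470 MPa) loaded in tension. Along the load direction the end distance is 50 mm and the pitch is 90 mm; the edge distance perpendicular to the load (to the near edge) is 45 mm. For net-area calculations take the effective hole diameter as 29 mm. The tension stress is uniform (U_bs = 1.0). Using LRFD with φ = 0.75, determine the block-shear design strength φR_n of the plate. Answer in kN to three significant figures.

978 kN

Shear plane L_v = 50 + 4·90 = 410 mm; A_gv = 410 × 14 = 5740 mm².
A_nv = (410 − 4.5·29) × 14 = 3913 mm².
A_nt = (45 − 0.5·29) × 14 = 427 mm².
0.6 F_u A_nv = 1103 kN; 0.6 F_y A_gv = 1223 kN → shear rupture governs the shear term.
R_n = 1103 + 1.0 × 470 × 427 / 1000 = 1304 kN.
Design strength φR_n = 0.75 × 1304 = 978 kN.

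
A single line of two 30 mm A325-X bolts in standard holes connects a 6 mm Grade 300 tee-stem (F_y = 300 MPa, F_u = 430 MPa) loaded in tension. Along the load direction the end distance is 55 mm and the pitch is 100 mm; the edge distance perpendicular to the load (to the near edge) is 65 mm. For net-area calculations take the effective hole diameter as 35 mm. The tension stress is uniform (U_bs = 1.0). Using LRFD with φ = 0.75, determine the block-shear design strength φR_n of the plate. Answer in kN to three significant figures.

211 kN

Shear plane L_v = 55 + 1·100 = 155 mm; A_gv = 155 × 6 = 930 mm².
A_nv = (155 − 1.5·35) × 6 = 615 mm².
A_nt = (65 − 0.5·35) × 6 = 285 mm².
0.6 F_u A_nv = 158.7 kN; 0.6 F_y A_gv = 167.4 kN → shear rupture governs the shear term.
R_n = 158.7 + 1.0 × 430 × 285 / 1000 = 281.2 kN.
Design strength φR_n = 0.75 × 281.2 = 211 kN.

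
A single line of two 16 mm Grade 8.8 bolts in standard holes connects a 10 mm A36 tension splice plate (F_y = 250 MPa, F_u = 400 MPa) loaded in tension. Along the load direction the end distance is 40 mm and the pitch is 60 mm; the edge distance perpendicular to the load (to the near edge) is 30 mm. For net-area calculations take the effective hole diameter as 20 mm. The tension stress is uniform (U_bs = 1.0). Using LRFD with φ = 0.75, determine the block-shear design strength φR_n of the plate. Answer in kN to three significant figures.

172 kN

Shear plane L_v = 40 + 1·60 = 100 mm; A_gv = 100 × 10 = 1000 mm².
A_nv = (100 − 1.5·20) × 10 = 700 mm².
A_nt = (30 − 0.5·20) × 10 = 200 mm².
0.6 F_u A_nv = 168 kN; 0.6 F_y A_gv = 150 kN → shear yielding governs the shear term.
R_n = 150 + 1.0 × 400 × 200 / 1000 = 230 kN.
Design strength φR_n = 0.75 × 230 = 172 kN.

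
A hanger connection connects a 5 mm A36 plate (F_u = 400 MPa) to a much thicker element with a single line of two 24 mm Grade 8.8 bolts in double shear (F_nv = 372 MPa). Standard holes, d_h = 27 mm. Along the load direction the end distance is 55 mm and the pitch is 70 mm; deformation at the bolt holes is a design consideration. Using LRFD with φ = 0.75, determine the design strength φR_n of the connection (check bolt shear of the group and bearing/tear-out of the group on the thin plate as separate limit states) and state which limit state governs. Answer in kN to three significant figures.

Bolt shear: A_b = π·24²/4 = 452.4 mm²; R_n = 372 × 452.4 × 2 × 2 / 1000 = 673.2 kN → 0.75 × 673.2 = 505 kN.
Bearing (1.2 l_c t F_u ≤ 2.4 d t F_u): upper limit = 2.4·24·5·400 / 1000 = 115.2 kN.
  Edge l_c = 55 − 27/2 = 41.5 → r_n = 99.6 kN; interior l_c = 70 − 27 = 43 → r_n = 103.2 kN.
  R_n,bearing = 1·99.6 + 1·103.2 = 202.8 kN → 0.75 × 202.8 = 152 kN.
Bearing governs: 152 kN.

152 kN (bearing governs)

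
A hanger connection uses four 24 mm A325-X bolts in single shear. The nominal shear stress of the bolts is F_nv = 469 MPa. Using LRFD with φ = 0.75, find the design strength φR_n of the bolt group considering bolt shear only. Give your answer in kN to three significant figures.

A_b = π × 24² / 4 = 452.4 mm².
R_n = F_nv · A_b · n · n_s = 469 × 452.4 × 4 × 1 / 1000 = 848.7 kN.
Design strength φR_n = 0.75 × 848.7 = 637 kN.

637 kN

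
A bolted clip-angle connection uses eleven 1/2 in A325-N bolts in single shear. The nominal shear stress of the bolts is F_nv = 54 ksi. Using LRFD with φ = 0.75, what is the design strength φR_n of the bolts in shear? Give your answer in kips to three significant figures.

87.5 kips

A_b = π × 0.5² / 4 = 0.1963 in².
R_n = F_nv · A_b · n · n_s = 54 × 0.1963 × 11 × 1 = 116.6 kips.
Design strength φR_n = 0.75 × 116.6 = 87.5 kips.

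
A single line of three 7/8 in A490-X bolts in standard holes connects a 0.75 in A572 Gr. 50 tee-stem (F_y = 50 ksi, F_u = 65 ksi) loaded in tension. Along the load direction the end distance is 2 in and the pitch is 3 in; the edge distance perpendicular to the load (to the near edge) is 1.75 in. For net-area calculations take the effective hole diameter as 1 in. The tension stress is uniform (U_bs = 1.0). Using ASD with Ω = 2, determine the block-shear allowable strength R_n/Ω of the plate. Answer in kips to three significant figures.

111 kips

Shear plane L_v = 2 + 2·3 = 8 in; A_gv = 8 × 0.75 = 6 in².
A_nv = (8 − 2.5·1) × 0.75 = 4.125 in².
A_nt = (1.75 − 0.5·1) × 0.75 = 0.9375 in².
0.6 F_u A_nv = 160.9 kips; 0.6 F_y A_gv = 180 kips → shear rupture governs the shear term.
R_n = 160.9 + 1.0 × 65 × 0.9375 = 221.8 kips.
Allowable strength R_n/Ω = 221.8 / 2 = 111 kips.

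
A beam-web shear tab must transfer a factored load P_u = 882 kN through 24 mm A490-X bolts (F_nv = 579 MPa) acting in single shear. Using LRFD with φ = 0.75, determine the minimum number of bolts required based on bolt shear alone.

5 bolts

A_b = π·24²/4 = 452.4 mm².
Per-bolt design strength φR_n = 0.75 × 579 × 452.4 × 1 / 1000 = 196.5 kN.
n ≥ 882 / 196.5 = 4.49 → use 5 bolts.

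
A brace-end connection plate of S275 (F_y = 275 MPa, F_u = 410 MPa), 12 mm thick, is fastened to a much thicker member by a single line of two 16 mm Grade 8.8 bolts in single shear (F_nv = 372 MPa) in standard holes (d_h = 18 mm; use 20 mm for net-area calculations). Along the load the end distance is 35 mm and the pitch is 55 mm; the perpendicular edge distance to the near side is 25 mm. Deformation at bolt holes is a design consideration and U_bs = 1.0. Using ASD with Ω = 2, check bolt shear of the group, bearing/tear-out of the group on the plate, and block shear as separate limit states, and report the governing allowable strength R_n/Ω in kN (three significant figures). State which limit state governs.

74.8 kN (bolt shear governs)

Bolt shear: A_b = π·16²/4 = 201.1 mm²; R_n = 372 × 201.1 × 2 × 1 / 1000 = 149.6 kN → 149.6 / 2 = 74.8 kN.
Bearing: edge l_c = 26, r_n = 153.5 kN; interior l_c = 37, r_n = 188.9 kN; R_n = 153.5 + 1·188.9 = 342.4 kN → 171 kN.
Block shear: A_gv = 1080, A_nv = 720, A_nt = 180 mm²; R_n = min(0.6F_uA_nv, 0.6F_yA_gv) + U_bs·F_u·A_nt = 250.9 kN → 125 kN.
Bolt shear governs: 74.8 kN.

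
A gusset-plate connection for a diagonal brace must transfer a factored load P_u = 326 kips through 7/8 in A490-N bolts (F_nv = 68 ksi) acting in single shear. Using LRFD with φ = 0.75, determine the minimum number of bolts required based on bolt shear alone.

11 bolts

A_b = π·0.875²/4 = 0.6013 in².
Per-bolt design strength φR_n = 0.75 × 68 × 0.6013 × 1 = 30.67 kips.
n ≥ 326 / 30.67 = 10.63 → use 11 bolts.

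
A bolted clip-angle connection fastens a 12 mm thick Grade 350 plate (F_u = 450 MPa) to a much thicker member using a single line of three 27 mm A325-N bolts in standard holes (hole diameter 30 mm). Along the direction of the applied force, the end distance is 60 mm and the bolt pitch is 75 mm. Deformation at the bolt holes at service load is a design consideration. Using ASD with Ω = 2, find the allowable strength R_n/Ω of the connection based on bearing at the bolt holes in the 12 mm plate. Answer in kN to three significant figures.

437 kN

Per bolt r_n = 1.2 l_c t F_u ≤ 2.4 d t F_u; upper limit = 2.4 × 27 × 12 × 450 / 1000 = 349.9 kN.
Edge bolt: l_c = 60 − 30/2 = 45 mm → 1.2 × 45 × 12 × 450 / 1000 = 291.6 → r_n = 291.6 kN.
Interior bolts: l_c = 75 − 30 = 45 mm → 1.2 × 45 × 12 × 450 / 1000 = 291.6 → r_n = 291.6 kN.
R_n = 1 × 291.6 + 2 × 291.6 = 874.8 kN.
Allowable strength R_n/Ω = 874.8 / 2 = 437 kN.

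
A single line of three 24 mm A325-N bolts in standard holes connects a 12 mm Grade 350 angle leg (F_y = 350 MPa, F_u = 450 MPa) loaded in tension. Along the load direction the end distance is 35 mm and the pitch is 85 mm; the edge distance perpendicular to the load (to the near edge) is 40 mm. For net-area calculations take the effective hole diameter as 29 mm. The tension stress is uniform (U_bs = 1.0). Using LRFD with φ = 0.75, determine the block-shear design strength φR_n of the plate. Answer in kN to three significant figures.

425 kN

Shear plane L_v = 35 + 2·85 = 205 mm; A_gv = 205 × 12 = 2460 mm².
A_nv = (205 − 2.5·29) × 12 = 1590 mm².
A_nt = (40 − 0.5·29) × 12 = 306 mm².
0.6 F_u A_nv = 429.3 kN; 0.6 F_y A_gv = 516.6 kN → shear rupture governs the shear term.
R_n = 429.3 + 1.0 × 450 × 306 / 1000 = 567 kN.
Design strength φR_n = 0.75 × 567 = 425 kN.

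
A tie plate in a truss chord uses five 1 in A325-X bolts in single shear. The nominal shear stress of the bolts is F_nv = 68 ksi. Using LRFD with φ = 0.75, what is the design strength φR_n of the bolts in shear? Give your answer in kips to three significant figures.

200 kips

A_b = π × 1² / 4 = 0.7854 in².
R_n = F_nv · A_b · n · n_s = 68 × 0.7854 × 5 × 1 = 267 kips.
Design strength φR_n = 0.75 × 267 = 200 kips.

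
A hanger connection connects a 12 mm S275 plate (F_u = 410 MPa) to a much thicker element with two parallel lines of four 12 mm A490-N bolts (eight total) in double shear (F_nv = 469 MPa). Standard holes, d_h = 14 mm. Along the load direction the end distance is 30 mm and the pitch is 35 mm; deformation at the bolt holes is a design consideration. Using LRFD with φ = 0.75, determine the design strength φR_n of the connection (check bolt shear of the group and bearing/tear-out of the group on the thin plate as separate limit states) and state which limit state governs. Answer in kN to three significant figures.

637 kN (bolt shear governs)

Bolt shear: A_b = π·12²/4 = 113.1 mm²; R_n = 469 × 113.1 × 8 × 2 / 1000 = 848.7 kN → 0.75 × 848.7 = 637 kN.
Bearing (1.2 l_c t F_u ≤ 2.4 d t F_u): upper limit = 2.4·12·12·410 / 1000 = 141.7 kN.
  Edge l_c = 30 − 14/2 = 23 → r_n = 135.8 kN; interior l_c = 35 − 14 = 21 → r_n = 124 kN.
  R_n,bearing = 2·135.8 + 6·124 = 1015 kN → 0.75 × 1015 = 762 kN.
Bolt shear governs: 637 kN.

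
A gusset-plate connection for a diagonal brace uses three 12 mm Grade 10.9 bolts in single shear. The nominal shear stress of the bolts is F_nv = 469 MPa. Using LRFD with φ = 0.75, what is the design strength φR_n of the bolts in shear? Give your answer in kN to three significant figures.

A_b = π × 12² / 4 = 113.1 mm².
R_n = F_nv · A_b · n · n_s = 469 × 113.1 × 3 × 1 / 1000 = 159.1 kN.
Design strength φR_n = 0.75 × 159.1 = 119 kN.

119 kN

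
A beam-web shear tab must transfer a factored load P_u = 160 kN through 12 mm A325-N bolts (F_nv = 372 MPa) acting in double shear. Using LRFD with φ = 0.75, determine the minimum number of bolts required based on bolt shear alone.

A_b = π·12²/4 = 113.1 mm².
Per-bolt design strength φR_n = 0.75 × 372 × 113.1 × 2 / 1000 = 63.11 kN.
n ≥ 160 / 63.11 = 2.535 → use 3 bolts.

3 bolts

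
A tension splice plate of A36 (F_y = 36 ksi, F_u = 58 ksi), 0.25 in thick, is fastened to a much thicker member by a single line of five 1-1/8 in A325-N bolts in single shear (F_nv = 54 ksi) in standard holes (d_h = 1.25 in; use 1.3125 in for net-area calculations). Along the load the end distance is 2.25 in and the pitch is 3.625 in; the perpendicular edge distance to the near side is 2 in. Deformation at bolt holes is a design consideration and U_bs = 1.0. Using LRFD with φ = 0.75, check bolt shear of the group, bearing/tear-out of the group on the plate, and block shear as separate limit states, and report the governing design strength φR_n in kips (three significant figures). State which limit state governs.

82.5 kips (block shear governs)

Bolt shear: A_b = π·1.125²/4 = 0.994 in²; R_n = 54 × 0.994 × 5 × 1 = 268.4 kips → 0.75 × 268.4 = 201 kips.
Bearing: edge l_c = 1.625, r_n = 28.27 kips; interior l_c = 2.375, r_n = 39.15 kips; R_n = 28.27 + 4·39.15 = 184.9 kips → 139 kips.
Block shear: A_gv = 4.188, A_nv = 2.711, A_nt = 0.3359 in²; R_n = min(0.6F_uA_nv, 0.6F_yA_gv) + U_bs·F_u·A_nt = 109.9 kips → 82.5 kips.
Block shear governs: 82.5 kips.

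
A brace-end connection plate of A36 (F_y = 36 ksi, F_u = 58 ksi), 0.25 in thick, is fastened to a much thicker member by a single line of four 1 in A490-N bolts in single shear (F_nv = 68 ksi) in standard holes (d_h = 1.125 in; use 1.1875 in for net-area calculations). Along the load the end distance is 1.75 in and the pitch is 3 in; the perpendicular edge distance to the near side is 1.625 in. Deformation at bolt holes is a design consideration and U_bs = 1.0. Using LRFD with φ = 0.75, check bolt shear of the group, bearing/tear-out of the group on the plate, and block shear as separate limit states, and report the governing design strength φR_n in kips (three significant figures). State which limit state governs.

54.2 kips (block shear governs)

Bolt shear: A_b = π·1²/4 = 0.7854 in²; R_n = 68 × 0.7854 × 4 × 1 = 213.6 kips → 0.75 × 213.6 = 160 kips.
Bearing: edge l_c = 1.188, r_n = 20.66 kips; interior l_c = 1.875, r_n = 32.62 kips; R_n = 20.66 + 3·32.62 = 118.5 kips → 88.9 kips.
Block shear: A_gv = 2.688, A_nv = 1.648, A_nt = 0.2578 in²; R_n = min(0.6F_uA_nv, 0.6F_yA_gv) + U_bs·F_u·A_nt = 72.32 kips → 54.2 kips.
Block shear governs: 54.2 kips.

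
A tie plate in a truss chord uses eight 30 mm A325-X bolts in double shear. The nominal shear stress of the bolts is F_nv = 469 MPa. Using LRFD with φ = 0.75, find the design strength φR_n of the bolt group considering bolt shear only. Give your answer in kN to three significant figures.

3980 kN

A_b = π × 30² / 4 = 706.9 mm².
R_n = F_nv · A_b · n · n_s = 469 × 706.9 × 8 × 2 / 1000 = 5304 kN.
Design strength φR_n = 0.75 × 5304 = 3980 kN.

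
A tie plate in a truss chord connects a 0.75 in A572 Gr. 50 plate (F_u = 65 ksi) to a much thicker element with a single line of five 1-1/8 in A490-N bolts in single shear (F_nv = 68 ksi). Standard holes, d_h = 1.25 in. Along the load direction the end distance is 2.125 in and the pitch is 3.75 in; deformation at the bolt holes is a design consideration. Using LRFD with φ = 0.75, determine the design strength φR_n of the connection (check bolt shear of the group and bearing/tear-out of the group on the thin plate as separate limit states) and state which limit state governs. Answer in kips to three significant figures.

253 kips (bolt shear governs)

Bolt shear: A_b = π·1.125²/4 = 0.994 in²; R_n = 68 × 0.994 × 5 × 1 = 338 kips → 0.75 × 338 = 253 kips.
Bearing (1.2 l_c t F_u ≤ 2.4 d t F_u): upper limit = 2.4·1.125·0.75·65 = 131.6 kips.
  Edge l_c = 2.125 − 1.25/2 = 1.5 → r_n = 87.75 kips; interior l_c = 3.75 − 1.25 = 2.5 → r_n = 131.6 kips.
  R_n,bearing = 1·87.75 + 4·131.6 = 614.2 kips → 0.75 × 614.2 = 461 kips.
Bolt shear governs: 253 kips.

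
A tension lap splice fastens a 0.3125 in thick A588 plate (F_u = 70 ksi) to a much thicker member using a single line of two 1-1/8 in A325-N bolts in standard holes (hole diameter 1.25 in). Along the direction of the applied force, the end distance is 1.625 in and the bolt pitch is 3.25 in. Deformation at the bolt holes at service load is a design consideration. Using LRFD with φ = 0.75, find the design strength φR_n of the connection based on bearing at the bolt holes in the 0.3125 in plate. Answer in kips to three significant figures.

Per bolt r_n = 1.2 l_c t F_u ≤ 2.4 d t F_u; upper limit = 2.4 × 1.125 × 0.3125 × 70 = 59.06 kips.
Edge bolt: l_c = 1.625 − 1.25/2 = 1 in → 1.2 × 1 × 0.3125 × 70 = 26.25 → r_n = 26.25 kips.
Interior bolts: l_c = 3.25 − 1.25 = 2 in → 1.2 × 2 × 0.3125 × 70 = 52.5 → r_n = 52.5 kips.
R_n = 1 × 26.25 + 1 × 52.5 = 78.75 kips.
Design strength φR_n = 0.75 × 78.75 = 59.1 kips.

59.1 kips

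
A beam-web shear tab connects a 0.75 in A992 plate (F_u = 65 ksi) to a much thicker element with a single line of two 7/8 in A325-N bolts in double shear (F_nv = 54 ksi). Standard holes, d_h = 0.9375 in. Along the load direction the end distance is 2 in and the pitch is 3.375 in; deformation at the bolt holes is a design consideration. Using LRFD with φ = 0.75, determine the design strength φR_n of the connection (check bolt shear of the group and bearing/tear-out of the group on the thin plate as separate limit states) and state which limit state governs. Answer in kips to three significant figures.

Bolt shear: A_b = π·0.875²/4 = 0.6013 in²; R_n = 54 × 0.6013 × 2 × 2 = 129.9 kips → 0.75 × 129.9 = 97.4 kips.
Bearing (1.2 l_c t F_u ≤ 2.4 d t F_u): upper limit = 2.4·0.875·0.75·65 = 102.4 kips.
  Edge l_c = 2 − 0.9375/2 = 1.531 → r_n = 89.58 kips; interior l_c = 3.375 − 0.9375 = 2.438 → r_n = 102.4 kips.
  R_n,bearing = 1·89.58 + 1·102.4 = 192 kips → 0.75 × 192 = 144 kips.
Bolt shear governs: 97.4 kips.

97.4 kips (bolt shear governs)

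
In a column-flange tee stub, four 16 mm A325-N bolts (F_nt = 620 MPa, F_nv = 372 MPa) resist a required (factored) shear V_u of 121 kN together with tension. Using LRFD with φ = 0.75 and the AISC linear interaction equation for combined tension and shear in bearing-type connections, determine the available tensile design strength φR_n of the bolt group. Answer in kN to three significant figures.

A_b = π·16²/4 = 201.1 mm²; f_rv = 121 × 1000 / (4 × 201.1) = 150.5 MPa.
F'_nt = 1.3 F_nt − (F_nt / φF_nv) f_rv = 1.3·620 − (620/(0.75·372))·150.5 = 471.7 MPa, capped at F_nt → F'_nt = 471.7 MPa.
R_n = F'_nt · A_b · n = 471.7 × 201.1 × 4 / 1000 = 379.3 kN.
Design strength φR_n = 0.75 × 379.3 = 285 kN.

285 kN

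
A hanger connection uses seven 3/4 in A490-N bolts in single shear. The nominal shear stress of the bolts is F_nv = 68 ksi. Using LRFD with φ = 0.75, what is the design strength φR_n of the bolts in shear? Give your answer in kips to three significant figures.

A_b = π × 0.75² / 4 = 0.4418 in².
R_n = F_nv · A_b · n · n_s = 68 × 0.4418 × 7 × 1 = 210.3 kips.
Design strength φR_n = 0.75 × 210.3 = 158 kips.

158 kips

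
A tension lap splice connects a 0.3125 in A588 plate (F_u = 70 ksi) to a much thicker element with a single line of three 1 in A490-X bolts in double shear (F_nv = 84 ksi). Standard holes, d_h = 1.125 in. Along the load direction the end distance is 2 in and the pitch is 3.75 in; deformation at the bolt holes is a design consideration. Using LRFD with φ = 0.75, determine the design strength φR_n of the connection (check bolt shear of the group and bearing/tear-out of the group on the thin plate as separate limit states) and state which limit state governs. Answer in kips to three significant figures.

107 kips (bearing governs)

Bolt shear: A_b = π·1²/4 = 0.7854 in²; R_n = 84 × 0.7854 × 3 × 2 = 395.8 kips → 0.75 × 395.8 = 297 kips.
Bearing (1.2 l_c t F_u ≤ 2.4 d t F_u): upper limit = 2.4·1·0.3125·70 = 52.5 kips.
  Edge l_c = 2 − 1.125/2 = 1.438 → r_n = 37.73 kips; interior l_c = 3.75 − 1.125 = 2.625 → r_n = 52.5 kips.
  R_n,bearing = 1·37.73 + 2·52.5 = 142.7 kips → 0.75 × 142.7 = 107 kips.
Bearing governs: 107 kips.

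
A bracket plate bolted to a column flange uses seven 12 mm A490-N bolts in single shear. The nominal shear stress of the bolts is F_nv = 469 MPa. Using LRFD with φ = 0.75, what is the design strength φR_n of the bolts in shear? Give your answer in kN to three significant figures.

A_b = π × 12² / 4 = 113.1 mm².
R_n = F_nv · A_b · n · n_s = 469 × 113.1 × 7 × 1 / 1000 = 371.3 kN.
Design strength φR_n = 0.75 × 371.3 = 278 kN.

278 kN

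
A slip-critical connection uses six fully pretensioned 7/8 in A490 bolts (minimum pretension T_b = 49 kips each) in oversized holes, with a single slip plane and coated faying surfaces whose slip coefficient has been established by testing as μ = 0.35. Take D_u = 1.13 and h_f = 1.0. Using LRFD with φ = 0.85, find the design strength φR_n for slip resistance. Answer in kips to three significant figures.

R_n = μ · D_u · h_f · T_b · n_s · n_b = 0.35 × 1.13 × 1.0 × 49 × 1 × 6 = 116.3 kips.
Design strength φR_n = 0.85 × 116.3 = 98.8 kips.

98.8 kips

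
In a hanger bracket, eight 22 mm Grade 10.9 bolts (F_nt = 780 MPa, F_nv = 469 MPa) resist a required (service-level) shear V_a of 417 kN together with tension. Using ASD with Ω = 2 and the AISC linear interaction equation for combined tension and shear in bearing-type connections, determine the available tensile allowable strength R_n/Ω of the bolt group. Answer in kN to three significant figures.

A_b = π·22²/4 = 380.1 mm²; f_rv = 417 × 1000 / (8 × 380.1) = 137.1 MPa.
F'_nt = 1.3 F_nt − (Ω F_nt / F_nv) f_rv = 1.3·780 − (2·780/469)·137.1 = 557.9 MPa, capped at F_nt → F'_nt = 557.9 MPa.
R_n = F'_nt · A_b · n = 557.9 × 380.1 × 8 / 1000 = 1697 kN.
Allowable strength R_n/Ω = 1697 / 2 = 848 kN.

848 kN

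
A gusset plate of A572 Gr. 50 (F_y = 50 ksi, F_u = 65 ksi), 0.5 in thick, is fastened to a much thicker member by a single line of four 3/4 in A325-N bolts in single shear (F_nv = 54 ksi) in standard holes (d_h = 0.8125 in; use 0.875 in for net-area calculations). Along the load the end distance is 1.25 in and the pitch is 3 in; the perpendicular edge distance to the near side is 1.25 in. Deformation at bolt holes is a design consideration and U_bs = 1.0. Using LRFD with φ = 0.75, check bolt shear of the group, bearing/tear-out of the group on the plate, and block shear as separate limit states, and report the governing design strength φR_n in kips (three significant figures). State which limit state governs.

71.6 kips (bolt shear governs)

Bolt shear: A_b = π·0.75²/4 = 0.4418 in²; R_n = 54 × 0.4418 × 4 × 1 = 95.43 kips → 0.75 × 95.43 = 71.6 kips.
Bearing: edge l_c = 0.8438, r_n = 32.91 kips; interior l_c = 2.188, r_n = 58.5 kips; R_n = 32.91 + 3·58.5 = 208.4 kips → 156 kips.
Block shear: A_gv = 5.125, A_nv = 3.594, A_nt = 0.4062 in²; R_n = min(0.6F_uA_nv, 0.6F_yA_gv) + U_bs·F_u·A_nt = 166.6 kips → 125 kips.
Bolt shear governs: 71.6 kips.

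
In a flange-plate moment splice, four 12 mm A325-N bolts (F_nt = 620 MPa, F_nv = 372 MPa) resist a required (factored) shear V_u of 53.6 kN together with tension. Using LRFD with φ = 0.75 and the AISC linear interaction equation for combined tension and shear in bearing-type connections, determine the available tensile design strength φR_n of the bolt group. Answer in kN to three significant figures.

A_b = π·12²/4 = 113.1 mm²; f_rv = 53.6 × 1000 / (4 × 113.1) = 118.5 MPa.
F'_nt = 1.3 F_nt − (F_nt / φF_nv) f_rv = 1.3·620 − (620/(0.75·372))·118.5 = 542.7 MPa, capped at F_nt → F'_nt = 542.7 MPa.
R_n = F'_nt · A_b · n = 542.7 × 113.1 × 4 / 1000 = 245.5 kN.
Design strength φR_n = 0.75 × 245.5 = 184 kN.

184 kN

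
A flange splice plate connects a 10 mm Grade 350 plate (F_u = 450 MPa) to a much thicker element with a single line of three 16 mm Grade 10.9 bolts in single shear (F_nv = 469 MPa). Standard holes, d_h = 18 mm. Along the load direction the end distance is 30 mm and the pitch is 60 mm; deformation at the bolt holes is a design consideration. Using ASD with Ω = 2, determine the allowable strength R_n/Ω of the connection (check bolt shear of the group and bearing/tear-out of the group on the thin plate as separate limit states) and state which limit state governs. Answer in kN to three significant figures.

Bolt shear: A_b = π·16²/4 = 201.1 mm²; R_n = 469 × 201.1 × 3 × 1 / 1000 = 282.9 kN → 282.9 / 2 = 141 kN.
Bearing (1.2 l_c t F_u ≤ 2.4 d t F_u): upper limit = 2.4·16·10·450 / 1000 = 172.8 kN.
  Edge l_c = 30 − 18/2 = 21 → r_n = 113.4 kN; interior l_c = 60 − 18 = 42 → r_n = 172.8 kN.
  R_n,bearing = 1·113.4 + 2·172.8 = 459 kN → 459 / 2 = 230 kN.
Bolt shear governs: 141 kN.

141 kN (bolt shear governs)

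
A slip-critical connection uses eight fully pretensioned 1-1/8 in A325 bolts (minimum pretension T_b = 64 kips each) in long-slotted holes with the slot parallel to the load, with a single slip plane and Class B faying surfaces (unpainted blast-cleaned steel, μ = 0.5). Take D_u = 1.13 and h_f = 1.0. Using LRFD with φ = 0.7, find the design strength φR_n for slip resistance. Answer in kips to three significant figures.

R_n = μ · D_u · h_f · T_b · n_s · n_b = 0.5 × 1.13 × 1.0 × 64 × 1 × 8 = 289.3 kips.
Design strength φR_n = 0.7 × 289.3 = 202 kips.

202 kips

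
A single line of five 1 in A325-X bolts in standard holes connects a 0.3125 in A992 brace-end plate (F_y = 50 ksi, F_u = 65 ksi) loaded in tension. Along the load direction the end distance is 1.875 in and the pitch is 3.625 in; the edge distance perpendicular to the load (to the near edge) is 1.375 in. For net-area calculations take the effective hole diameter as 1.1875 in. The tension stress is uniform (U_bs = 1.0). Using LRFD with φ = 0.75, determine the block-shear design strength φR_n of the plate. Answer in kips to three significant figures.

Shear plane L_v = 1.875 + 4·3.625 = 16.38 in; A_gv = 16.38 × 0.3125 = 5.117 in².
A_nv = (16.38 − 4.5·1.1875) × 0.3125 = 3.447 in².
A_nt = (1.375 − 0.5·1.1875) × 0.3125 = 0.2441 in².
0.6 F_u A_nv = 134.4 kips; 0.6 F_y A_gv = 153.5 kips → shear rupture governs the shear term.
R_n = 134.4 + 1.0 × 65 × 0.2441 = 150.3 kips.
Design strength φR_n = 0.75 × 150.3 = 113 kips.

113 kips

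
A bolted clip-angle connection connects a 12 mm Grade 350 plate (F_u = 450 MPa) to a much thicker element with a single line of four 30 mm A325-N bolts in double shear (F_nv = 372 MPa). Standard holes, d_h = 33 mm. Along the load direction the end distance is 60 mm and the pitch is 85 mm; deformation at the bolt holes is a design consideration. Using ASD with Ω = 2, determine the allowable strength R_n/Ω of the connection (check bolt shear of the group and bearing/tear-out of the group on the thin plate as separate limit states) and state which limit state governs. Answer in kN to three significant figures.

Bolt shear: A_b = π·30²/4 = 706.9 mm²; R_n = 372 × 706.9 × 4 × 2 / 1000 = 2104 kN → 2104 / 2 = 1050 kN.
Bearing (1.2 l_c t F_u ≤ 2.4 d t F_u): upper limit = 2.4·30·12·450 / 1000 = 388.8 kN.
  Edge l_c = 60 − 33/2 = 43.5 → r_n = 281.9 kN; interior l_c = 85 − 33 = 52 → r_n = 337 kN.
  R_n,bearing = 1·281.9 + 3·337 = 1293 kN → 1293 / 2 = 646 kN.
Bearing governs: 646 kN.

646 kN (bearing governs)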